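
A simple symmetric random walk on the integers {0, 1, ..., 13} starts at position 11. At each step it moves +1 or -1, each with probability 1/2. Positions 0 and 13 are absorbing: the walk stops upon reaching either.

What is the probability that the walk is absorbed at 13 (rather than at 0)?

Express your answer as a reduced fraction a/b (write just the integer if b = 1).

Symmetric walk (p = 1/2): the harmonic-function argument gives P(hit 13 before 0 | start at 11) = a/N.
P = 11/13 = 11/13

Answer: 11/13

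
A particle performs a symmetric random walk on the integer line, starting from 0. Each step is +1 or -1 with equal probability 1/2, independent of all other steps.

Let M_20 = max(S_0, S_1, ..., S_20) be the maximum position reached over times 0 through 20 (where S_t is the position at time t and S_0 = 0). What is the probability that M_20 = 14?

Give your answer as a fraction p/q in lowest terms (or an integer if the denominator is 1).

Let M_20 = max(S_0,...,S_20). Use the reflection principle: for j ≥ 1, #{paths with M_20 ≥ j} = #{S_20 ≥ j} + #{S_20 ≥ j+1}.
By reflection, #{M_20 ≥ 14} = #{S_20 ≥ 14} + #{S_20 ≥ 15} = 1351 + 211 = 1562.
#{M_20 ≥ 15} = #{S_20 ≥ 15} + #{S_20 ≥ 16} = 211 + 211 = 422.
#{M_20 = 14} = 1562 - 422 = 1140.
P(M_20 = 14) = 1140/1048576 = 285/262144

Answer: 285/262144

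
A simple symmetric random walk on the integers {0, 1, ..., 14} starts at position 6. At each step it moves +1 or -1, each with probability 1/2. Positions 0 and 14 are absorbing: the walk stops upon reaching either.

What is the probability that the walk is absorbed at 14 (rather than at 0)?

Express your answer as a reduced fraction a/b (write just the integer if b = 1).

Symmetric walk (p = 1/2): the harmonic-function argument gives P(hit 14 before 0 | start at 6) = a/N.
P = 6/14 = 3/7

Answer: 3/7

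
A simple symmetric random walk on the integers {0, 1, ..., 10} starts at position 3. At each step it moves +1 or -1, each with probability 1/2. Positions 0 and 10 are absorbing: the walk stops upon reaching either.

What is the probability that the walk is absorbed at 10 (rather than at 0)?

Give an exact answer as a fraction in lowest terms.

Symmetric walk (p = 1/2): the harmonic-function argument gives P(hit 10 before 0 | start at 3) = a/N.
P = 3/10 = 3/10

Answer: 3/10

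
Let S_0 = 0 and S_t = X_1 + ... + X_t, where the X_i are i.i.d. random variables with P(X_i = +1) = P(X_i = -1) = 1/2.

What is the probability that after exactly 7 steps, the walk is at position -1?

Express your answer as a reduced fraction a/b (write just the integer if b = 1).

To reach position -1 after 7 steps: need 3 steps of +1 and 4 of -1.
Favorable paths: C(7,3) = 35
Total paths: 2^7 = 128
P = 35/128 = 35/128

Answer: 35/128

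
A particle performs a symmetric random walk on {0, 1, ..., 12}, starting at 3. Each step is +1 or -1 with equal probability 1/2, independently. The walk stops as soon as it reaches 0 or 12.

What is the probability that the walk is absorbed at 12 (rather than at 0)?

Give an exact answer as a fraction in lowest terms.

Answer: 1/4

Derivation:
Symmetric walk (p = 1/2): the harmonic-function argument gives P(hit 12 before 0 | start at 3) = a/N.
P = 3/12 = 1/4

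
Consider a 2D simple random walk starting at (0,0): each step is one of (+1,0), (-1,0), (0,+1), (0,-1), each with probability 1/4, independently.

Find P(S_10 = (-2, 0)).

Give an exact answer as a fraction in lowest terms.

Let h be the number of horizontal steps (so 10-h are vertical). To end at (-2,0) need (h-2)/2 right-steps and ((10-h)+0)/2 up-steps.
Sum over h with 2 ≤ h ≤ 10, h ≡ 0 (mod 2), 10-h ≡ 0 (mod 2):
h=2: C(10,2)·C(2,0)·C(8,4) = 45·1·70 = 3150
h=4: C(10,4)·C(4,1)·C(6,3) = 210·4·20 = 16800
h=6: C(10,6)·C(6,2)·C(4,2) = 210·15·6 = 18900
h=8: C(10,8)·C(8,3)·C(2,1) = 45·56·2 = 5040
h=10: C(10,10)·C(10,4)·C(0,0) = 1·210·1 = 210
Total favorable: 44100
Total paths: 4^10 = 1048576
P = 44100/1048576 = 11025/262144

Answer: 11025/262144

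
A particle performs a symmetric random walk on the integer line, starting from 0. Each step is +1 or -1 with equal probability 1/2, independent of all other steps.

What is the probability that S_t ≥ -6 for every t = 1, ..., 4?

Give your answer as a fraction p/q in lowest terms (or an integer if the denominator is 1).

Answer: 1

Derivation:
Let f(t,s) = #length-t paths at position s with S_1..S_t all ≥ -6.
f(t,s) = f(t-1,s-1) + f(t-1,s+1) for s ≥ -6; f(t,s) = 0 for s < -6.
t=0: f(0,0)=1
t=1: f(1,-1)=1 f(1,1)=1
t=2: f(2,-2)=1 f(2,0)=2 f(2,2)=1
t=3: f(3,-3)=1 f(3,-1)=3 f(3,1)=3 f(3,3)=1
t=4: f(4,-4)=1 f(4,-2)=4 f(4,0)=6 f(4,2)=4 f(4,4)=1
Σ_s f(4,s) = 16
P = 16/16 = 1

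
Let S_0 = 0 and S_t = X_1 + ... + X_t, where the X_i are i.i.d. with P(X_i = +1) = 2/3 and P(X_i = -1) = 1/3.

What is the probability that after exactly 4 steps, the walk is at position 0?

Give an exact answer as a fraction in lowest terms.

To be at 0 after 4 steps: need exactly 2 steps of +1 and 2 of -1.
Number of such sequences: C(4,2) = 6
Each has probability (2/3)^2 · (1/3)^2 = 4/81
P = 6 · 4/81 = 8/27

Answer: 8/27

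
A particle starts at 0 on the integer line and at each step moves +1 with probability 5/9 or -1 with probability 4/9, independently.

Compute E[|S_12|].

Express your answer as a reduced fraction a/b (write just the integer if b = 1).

Answer: 91177962188/31381059609

Derivation:
S_12 takes values m ≡ 0 (mod 2) with |m| ≤ 12; P(S_12=m) = C(12,(12+m)/2) · (5/9)^((12+m)/2) · (4/9)^((12-m)/2).
Distribution: P(S=-12)=16777216/282429536481, P(S=-10)=83886080/94143178827, P(S=-8)=576716800/94143178827, P(S=-6)=7208960000/282429536481, P(S=-4)=2252800000/31381059609, P(S=-2)=4505600000/31381059609, P(S=0)=19712000000/94143178827, P(S=2)=7040000000/31381059609, P(S=4)=5500000000/31381059609, P(S=6)=27500000000/282429536481, P(S=8)=3437500000/94143178827, P(S=10)=781250000/94143178827, P(S=12)=244140625/282429536481
E[|S_12|] = Σ_m |m|·P(S_12=m) = 91177962188/31381059609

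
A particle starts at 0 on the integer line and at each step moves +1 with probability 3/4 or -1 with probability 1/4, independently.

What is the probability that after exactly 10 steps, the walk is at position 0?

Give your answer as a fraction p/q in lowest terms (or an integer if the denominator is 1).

To be at 0 after 10 steps: need exactly 5 steps of +1 and 5 of -1.
Number of such sequences: C(10,5) = 252
Each has probability (3/4)^5 · (1/4)^5 = 243/1048576
P = 252 · 243/1048576 = 15309/262144

Answer: 15309/262144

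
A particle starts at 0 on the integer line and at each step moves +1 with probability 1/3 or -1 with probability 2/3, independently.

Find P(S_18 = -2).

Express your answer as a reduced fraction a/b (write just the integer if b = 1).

To reach position -2 after 18 steps: need 8 steps of +1 and 10 steps of -1.
Number of such sequences: C(18,8) = 43758
Each has probability (1/3)^8 · (2/3)^10 = 1024/387420489
P = 43758 · 1024/387420489 = 4978688/43046721

Answer: 4978688/43046721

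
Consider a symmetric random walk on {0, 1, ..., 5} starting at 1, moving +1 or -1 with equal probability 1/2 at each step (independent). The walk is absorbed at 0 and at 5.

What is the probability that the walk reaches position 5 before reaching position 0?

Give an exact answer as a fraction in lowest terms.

Symmetric walk (p = 1/2): the harmonic-function argument gives P(hit 5 before 0 | start at 1) = a/N.
P = 1/5 = 1/5

Answer: 1/5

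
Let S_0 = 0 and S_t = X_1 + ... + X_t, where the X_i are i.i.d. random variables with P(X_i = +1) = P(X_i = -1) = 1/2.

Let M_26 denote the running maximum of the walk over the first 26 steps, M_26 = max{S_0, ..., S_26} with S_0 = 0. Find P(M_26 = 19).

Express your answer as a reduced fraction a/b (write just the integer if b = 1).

Let M_26 = max(S_0,...,S_26). Use the reflection principle: for j ≥ 1, #{paths with M_26 ≥ j} = #{S_26 ≥ j} + #{S_26 ≥ j+1}.
By reflection, #{M_26 ≥ 19} = #{S_26 ≥ 19} + #{S_26 ≥ 20} = 2952 + 2952 = 5904.
#{M_26 ≥ 20} = #{S_26 ≥ 20} + #{S_26 ≥ 21} = 2952 + 352 = 3304.
#{M_26 = 19} = 5904 - 3304 = 2600.
P(M_26 = 19) = 2600/67108864 = 325/8388608

Answer: 325/8388608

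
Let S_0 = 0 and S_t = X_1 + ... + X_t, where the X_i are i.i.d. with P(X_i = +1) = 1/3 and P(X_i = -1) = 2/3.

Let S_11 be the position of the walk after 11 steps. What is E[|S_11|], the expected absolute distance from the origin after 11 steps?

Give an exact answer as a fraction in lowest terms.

S_11 takes values m ≡ 1 (mod 2) with |m| ≤ 11; P(S_11=m) = C(11,(11+m)/2) · (1/3)^((11+m)/2) · (2/3)^((11-m)/2).
Distribution: P(S=-11)=2048/177147, P(S=-9)=11264/177147, P(S=-7)=28160/177147, P(S=-5)=14080/59049, P(S=-3)=14080/59049, P(S=-1)=9856/59049, P(S=1)=4928/59049, P(S=3)=1760/59049, P(S=5)=440/59049, P(S=7)=220/177147, P(S=9)=22/177147, P(S=11)=1/177147
E[|S_11|] = Σ_m |m|·P(S_11=m) = 242495/59049

Answer: 242495/59049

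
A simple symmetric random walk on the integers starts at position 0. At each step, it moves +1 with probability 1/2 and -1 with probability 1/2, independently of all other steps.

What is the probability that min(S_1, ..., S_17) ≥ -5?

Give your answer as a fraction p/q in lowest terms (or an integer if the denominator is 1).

Let f(t,s) = #length-t paths at position s with S_1..S_t all ≥ -5.
f(t,s) = f(t-1,s-1) + f(t-1,s+1) for s ≥ -5; f(t,s) = 0 for s < -5.
t=0: f(0,0)=1
t=1: f(1,-1)=1 f(1,1)=1
t=2: f(2,-2)=1 f(2,0)=2 f(2,2)=1
t=3: f(3,-3)=1 f(3,-1)=3 f(3,1)=3 f(3,3)=1
t=4: f(4,-4)=1 f(4,-2)=4 f(4,0)=6 f(4,2)=4 f(4,4)=1
t=5: f(5,-5)=1 f(5,-3)=5 f(5,-1)=10 f(5,1)=10 f(5,3)=5 f(5,5)=1
t=6: f(6,-4)=6 f(6,-2)=15 f(6,0)=20 f(6,2)=15 f(6,4)=6 f(6,6)=1
t=7: f(7,-5)=6 f(7,-3)=21 f(7,-1)=35 f(7,1)=35 f(7,3)=21 f(7,5)=7 f(7,7)=1
t=8: f(8,-4)=27 f(8,-2)=56 f(8,0)=70 f(8,2)=56 f(8,4)=28 f(8,6)=8 f(8,8)=1
t=9: f(9,-5)=27 f(9,-3)=83 f(9,-1)=126 f(9,1)=126 f(9,3)=84 f(9,5)=36 f(9,7)=9 f(9,9)=1
t=10: f(10,-4)=110 f(10,-2)=209 f(10,0)=252 f(10,2)=210 f(10,4)=120 f(10,6)=45 f(10,8)=10 f(10,10)=1
t=11: f(11,-5)=110 f(11,-3)=319 f(11,-1)=461 f(11,1)=462 f(11,3)=330 f(11,5)=165 f(11,7)=55 f(11,9)=11 f(11,11)=1
t=12: f(12,-4)=429 f(12,-2)=780 f(12,0)=923 f(12,2)=792 f(12,4)=495 f(12,6)=220 f(12,8)=66 f(12,10)=12 f(12,12)=1
t=13: f(13,-5)=429 f(13,-3)=1209 f(13,-1)=1703 f(13,1)=1715 f(13,3)=1287 f(13,5)=715 f(13,7)=286 f(13,9)=78 f(13,11)=13 f(13,13)=1
t=14: f(14,-4)=1638 f(14,-2)=2912 f(14,0)=3418 f(14,2)=3002 f(14,4)=2002 f(14,6)=1001 f(14,8)=364 f(14,10)=91 f(14,12)=14 f(14,14)=1
t=15: f(15,-5)=1638 f(15,-3)=4550 f(15,-1)=6330 f(15,1)=6420 f(15,3)=5004 f(15,5)=3003 f(15,7)=1365 f(15,9)=455 f(15,11)=105 f(15,13)=15 f(15,15)=1
t=16: f(16,-4)=6188 f(16,-2)=10880 f(16,0)=12750 f(16,2)=11424 f(16,4)=8007 f(16,6)=4368 f(16,8)=1820 f(16,10)=560 f(16,12)=120 f(16,14)=16 f(16,16)=1
t=17: f(17,-5)=6188 f(17,-3)=17068 f(17,-1)=23630 f(17,1)=24174 f(17,3)=19431 f(17,5)=12375 f(17,7)=6188 f(17,9)=2380 f(17,11)=680 f(17,13)=136 f(17,15)=17 f(17,17)=1
Σ_s f(17,s) = 112268
P = 112268/131072 = 28067/32768

Answer: 28067/32768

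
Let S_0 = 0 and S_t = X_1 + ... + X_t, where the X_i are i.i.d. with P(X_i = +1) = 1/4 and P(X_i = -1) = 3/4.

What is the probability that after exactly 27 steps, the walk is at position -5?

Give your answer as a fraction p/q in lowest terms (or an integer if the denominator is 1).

To reach position -5 after 27 steps: need 11 steps of +1 and 16 steps of -1.
Number of such sequences: C(27,11) = 13037895
Each has probability (1/4)^11 · (3/4)^16 = 43046721/18014398509481984
P = 13037895 · 43046721/18014398509481984 = 561238628492295/18014398509481984

Answer: 561238628492295/18014398509481984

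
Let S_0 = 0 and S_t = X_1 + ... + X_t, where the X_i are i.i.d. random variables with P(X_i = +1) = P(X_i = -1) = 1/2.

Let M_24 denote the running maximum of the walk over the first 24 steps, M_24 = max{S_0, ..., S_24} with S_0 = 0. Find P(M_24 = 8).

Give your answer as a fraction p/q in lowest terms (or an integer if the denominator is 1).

Let M_24 = max(S_0,...,S_24). Use the reflection principle: for j ≥ 1, #{paths with M_24 ≥ j} = #{S_24 ≥ j} + #{S_24 ≥ j+1}.
By reflection, #{M_24 ≥ 8} = #{S_24 ≥ 8} + #{S_24 ≥ 9} = 1271626 + 536155 = 1807781.
#{M_24 ≥ 9} = #{S_24 ≥ 9} + #{S_24 ≥ 10} = 536155 + 536155 = 1072310.
#{M_24 = 8} = 1807781 - 1072310 = 735471.
P(M_24 = 8) = 735471/16777216 = 735471/16777216

Answer: 735471/16777216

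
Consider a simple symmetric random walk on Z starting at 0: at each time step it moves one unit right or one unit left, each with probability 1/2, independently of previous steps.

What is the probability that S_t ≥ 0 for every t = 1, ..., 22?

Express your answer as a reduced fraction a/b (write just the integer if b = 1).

Answer: 88179/524288

Derivation:
Let f(t,s) = #length-t paths at position s with S_1..S_t all ≥ 0.
f(t,s) = f(t-1,s-1) + f(t-1,s+1) for s ≥ 0; f(t,s) = 0 for s < 0.
t=0: f(0,0)=1
t=1: f(1,1)=1
t=2: f(2,0)=1 f(2,2)=1
t=3: f(3,1)=2 f(3,3)=1
t=4: f(4,0)=2 f(4,2)=3 f(4,4)=1
t=5: f(5,1)=5 f(5,3)=4 f(5,5)=1
t=6: f(6,0)=5 f(6,2)=9 f(6,4)=5 f(6,6)=1
t=7: f(7,1)=14 f(7,3)=14 f(7,5)=6 f(7,7)=1
t=8: f(8,0)=14 f(8,2)=28 f(8,4)=20 f(8,6)=7 f(8,8)=1
t=9: f(9,1)=42 f(9,3)=48 f(9,5)=27 f(9,7)=8 f(9,9)=1
t=10: f(10,0)=42 f(10,2)=90 f(10,4)=75 f(10,6)=35 f(10,8)=9 f(10,10)=1
t=11: f(11,1)=132 f(11,3)=165 f(11,5)=110 f(11,7)=44 f(11,9)=10 f(11,11)=1
t=12: f(12,0)=132 f(12,2)=297 f(12,4)=275 f(12,6)=154 f(12,8)=54 f(12,10)=11 f(12,12)=1
t=13: f(13,1)=429 f(13,3)=572 f(13,5)=429 f(13,7)=208 f(13,9)=65 f(13,11)=12 f(13,13)=1
t=14: f(14,0)=429 f(14,2)=1001 f(14,4)=1001 f(14,6)=637 f(14,8)=273 f(14,10)=77 f(14,12)=13 f(14,14)=1
t=15: f(15,1)=1430 f(15,3)=2002 f(15,5)=1638 f(15,7)=910 f(15,9)=350 f(15,11)=90 f(15,13)=14 f(15,15)=1
t=16: f(16,0)=1430 f(16,2)=3432 f(16,4)=3640 f(16,6)=2548 f(16,8)=1260 f(16,10)=440 f(16,12)=104 f(16,14)=15 f(16,16)=1
t=17: f(17,1)=4862 f(17,3)=7072 f(17,5)=6188 f(17,7)=3808 f(17,9)=1700 f(17,11)=544 f(17,13)=119 f(17,15)=16 f(17,17)=1
t=18: f(18,0)=4862 f(18,2)=11934 f(18,4)=13260 f(18,6)=9996 f(18,8)=5508 f(18,10)=2244 f(18,12)=663 f(18,14)=135 f(18,16)=17 f(18,18)=1
t=19: f(19,1)=16796 f(19,3)=25194 f(19,5)=23256 f(19,7)=15504 f(19,9)=7752 f(19,11)=2907 f(19,13)=798 f(19,15)=152 f(19,17)=18 f(19,19)=1
t=20: f(20,0)=16796 f(20,2)=41990 f(20,4)=48450 f(20,6)=38760 f(20,8)=23256 f(20,10)=10659 f(20,12)=3705 f(20,14)=950 f(20,16)=170 f(20,18)=19 f(20,20)=1
t=21: f(21,1)=58786 f(21,3)=90440 f(21,5)=87210 f(21,7)=62016 f(21,9)=33915 f(21,11)=14364 f(21,13)=4655 f(21,15)=1120 f(21,17)=189 f(21,19)=20 f(21,21)=1
t=22: f(22,0)=58786 f(22,2)=149226 f(22,4)=177650 f(22,6)=149226 f(22,8)=95931 f(22,10)=48279 f(22,12)=19019 f(22,14)=5775 f(22,16)=1309 f(22,18)=209 f(22,20)=21 f(22,22)=1
Σ_s f(22,s) = 705432
P = 705432/4194304 = 88179/524288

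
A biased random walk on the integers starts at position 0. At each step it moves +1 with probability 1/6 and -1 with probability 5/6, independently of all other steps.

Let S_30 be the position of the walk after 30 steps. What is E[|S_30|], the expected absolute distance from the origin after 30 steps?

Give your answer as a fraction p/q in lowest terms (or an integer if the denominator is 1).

Answer: 1705819219516473776815/85290864089789104128

Derivation:
S_30 takes values m ≡ 0 (mod 2) with |m| ≤ 30; P(S_30=m) = C(30,(30+m)/2) · (1/6)^((30+m)/2) · (5/6)^((30-m)/2).
Distribution: P(S=-30)=931322574615478515625/221073919720733357899776, P(S=-28)=931322574615478515625/36845653286788892983296, P(S=-26)=5401670932769775390625/73691306573577785966592, P(S=-24)=7562339305877685546875/55268479930183339474944, P(S=-22)=1512467861175537109375/8187922952619753996288, P(S=-20)=786483287811279296875/4093961476309876998144, P(S=-18)=3932416439056396484375/24563768857859261988864, P(S=-16)=112354755401611328125/1023490369077469249536, P(S=-14)=516831874847412109375/8187922952619753996288, P(S=-12)=1137030124664306640625/36845653286788892983296, P(S=-10)=318368434906005859375/24563768857859261988864, P(S=-8)=28942584991455078125/6140942214464815497216, P(S=-6)=109981822967529296875/73691306573577785966592, P(S=-4)=1692028045654296875/4093961476309876998144, P(S=-2)=821842193603515625/8187922952619753996288, P(S=0)=32873687744140625/1535235553616203874304, P(S=2)=32873687744140625/8187922952619753996288, P(S=4)=2707244873046875/4093961476309876998144, P(S=6)=7038836669921875/73691306573577785966592, P(S=8)=74093017578125/6140942214464815497216, P(S=10)=32600927734375/24563768857859261988864, P(S=12)=4657275390625/36845653286788892983296, P(S=14)=84677734375/8187922952619753996288, P(S=16)=736328125/1023490369077469249536, P(S=18)=1030859375/24563768857859261988864, P(S=20)=8246875/4093961476309876998144, P(S=22)=634375/8187922952619753996288, P(S=24)=126875/55268479930183339474944, P(S=26)=3625/73691306573577785966592, P(S=28)=25/36845653286788892983296, P(S=30)=1/221073919720733357899776
E[|S_30|] = Σ_m |m|·P(S_30=m) = 1705819219516473776815/85290864089789104128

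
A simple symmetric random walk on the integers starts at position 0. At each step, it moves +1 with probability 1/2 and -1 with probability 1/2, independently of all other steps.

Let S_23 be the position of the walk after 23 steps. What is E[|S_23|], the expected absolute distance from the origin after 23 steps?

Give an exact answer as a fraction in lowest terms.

S_23 takes values m ≡ 1 (mod 2) with |m| ≤ 23; P(S_23=m) = C(23,(23+m)/2)/2^23.
Total paths: 2^23 = 8388608
Distribution: P(S=-23)=1/8388608, P(S=-21)=23/8388608, P(S=-19)=253/8388608, P(S=-17)=1771/8388608, P(S=-15)=8855/8388608, P(S=-13)=33649/8388608, P(S=-11)=100947/8388608, P(S=-9)=245157/8388608, P(S=-7)=490314/8388608, P(S=-5)=817190/8388608, P(S=-3)=1144066/8388608, P(S=-1)=1352078/8388608, P(S=1)=1352078/8388608, P(S=3)=1144066/8388608, P(S=5)=817190/8388608, P(S=7)=490314/8388608, P(S=9)=245157/8388608, P(S=11)=100947/8388608, P(S=13)=33649/8388608, P(S=15)=8855/8388608, P(S=17)=1771/8388608, P(S=19)=253/8388608, P(S=21)=23/8388608, P(S=23)=1/8388608
E[|S_23|] = Σ_m |m|·P(S_23=m) = 32449872/8388608 = 2028117/524288

Answer: 2028117/524288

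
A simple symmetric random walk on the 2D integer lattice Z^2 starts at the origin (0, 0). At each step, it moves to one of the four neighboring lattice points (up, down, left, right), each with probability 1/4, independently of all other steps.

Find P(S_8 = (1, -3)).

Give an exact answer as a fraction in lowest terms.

Let h be the number of horizontal steps (so 8-h are vertical). To end at (1,-3) need (h+1)/2 right-steps and ((8-h)-3)/2 up-steps.
Sum over h with 1 ≤ h ≤ 5, h ≡ 1 (mod 2), 8-h ≡ 1 (mod 2):
h=1: C(8,1)·C(1,1)·C(7,2) = 8·1·21 = 168
h=3: C(8,3)·C(3,2)·C(5,1) = 56·3·5 = 840
h=5: C(8,5)·C(5,3)·C(3,0) = 56·10·1 = 560
Total favorable: 1568
Total paths: 4^8 = 65536
P = 1568/65536 = 49/2048

Answer: 49/2048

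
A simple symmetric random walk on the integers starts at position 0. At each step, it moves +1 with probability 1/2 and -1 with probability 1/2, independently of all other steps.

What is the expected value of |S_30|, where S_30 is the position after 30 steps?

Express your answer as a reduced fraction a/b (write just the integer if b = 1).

S_30 takes values m ≡ 0 (mod 2) with |m| ≤ 30; P(S_30=m) = C(30,(30+m)/2)/2^30.
Total paths: 2^30 = 1073741824
Distribution: P(S=-30)=1/1073741824, P(S=-28)=30/1073741824, P(S=-26)=435/1073741824, P(S=-24)=4060/1073741824, P(S=-22)=27405/1073741824, P(S=-20)=142506/1073741824, P(S=-18)=593775/1073741824, P(S=-16)=2035800/1073741824, P(S=-14)=5852925/1073741824, P(S=-12)=14307150/1073741824, P(S=-10)=30045015/1073741824, P(S=-8)=54627300/1073741824, P(S=-6)=86493225/1073741824, P(S=-4)=119759850/1073741824, P(S=-2)=145422675/1073741824, P(S=0)=155117520/1073741824, P(S=2)=145422675/1073741824, P(S=4)=119759850/1073741824, P(S=6)=86493225/1073741824, P(S=8)=54627300/1073741824, P(S=10)=30045015/1073741824, P(S=12)=14307150/1073741824, P(S=14)=5852925/1073741824, P(S=16)=2035800/1073741824, P(S=18)=593775/1073741824, P(S=20)=142506/1073741824, P(S=22)=27405/1073741824, P(S=24)=4060/1073741824, P(S=26)=435/1073741824, P(S=28)=30/1073741824, P(S=30)=1/1073741824
E[|S_30|] = Σ_m |m|·P(S_30=m) = 4653525600/1073741824 = 145422675/33554432

Answer: 145422675/33554432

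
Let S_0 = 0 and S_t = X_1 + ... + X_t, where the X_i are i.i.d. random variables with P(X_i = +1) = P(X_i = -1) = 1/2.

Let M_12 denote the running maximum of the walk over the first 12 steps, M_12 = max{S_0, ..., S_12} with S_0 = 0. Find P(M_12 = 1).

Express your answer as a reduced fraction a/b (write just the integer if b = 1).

Answer: 99/512

Derivation:
Let M_12 = max(S_0,...,S_12). Use the reflection principle: for j ≥ 1, #{paths with M_12 ≥ j} = #{S_12 ≥ j} + #{S_12 ≥ j+1}.
By reflection, #{M_12 ≥ 1} = #{S_12 ≥ 1} + #{S_12 ≥ 2} = 1586 + 1586 = 3172.
#{M_12 ≥ 2} = #{S_12 ≥ 2} + #{S_12 ≥ 3} = 1586 + 794 = 2380.
#{M_12 = 1} = 3172 - 2380 = 792.
P(M_12 = 1) = 792/4096 = 99/512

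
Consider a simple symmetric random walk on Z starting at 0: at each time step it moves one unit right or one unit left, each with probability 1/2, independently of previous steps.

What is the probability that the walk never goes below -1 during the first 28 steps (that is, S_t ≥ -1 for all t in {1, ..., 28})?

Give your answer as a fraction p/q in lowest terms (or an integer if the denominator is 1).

Answer: 9694845/33554432

Derivation:
Let f(t,s) = #length-t paths at position s with S_1..S_t all ≥ -1.
f(t,s) = f(t-1,s-1) + f(t-1,s+1) for s ≥ -1; f(t,s) = 0 for s < -1.
t=0: f(0,0)=1
t=1: f(1,-1)=1 f(1,1)=1
t=2: f(2,0)=2 f(2,2)=1
t=3: f(3,-1)=2 f(3,1)=3 f(3,3)=1
t=4: f(4,0)=5 f(4,2)=4 f(4,4)=1
t=5: f(5,-1)=5 f(5,1)=9 f(5,3)=5 f(5,5)=1
t=6: f(6,0)=14 f(6,2)=14 f(6,4)=6 f(6,6)=1
t=7: f(7,-1)=14 f(7,1)=28 f(7,3)=20 f(7,5)=7 f(7,7)=1
t=8: f(8,0)=42 f(8,2)=48 f(8,4)=27 f(8,6)=8 f(8,8)=1
t=9: f(9,-1)=42 f(9,1)=90 f(9,3)=75 f(9,5)=35 f(9,7)=9 f(9,9)=1
t=10: f(10,0)=132 f(10,2)=165 f(10,4)=110 f(10,6)=44 f(10,8)=10 f(10,10)=1
t=11: f(11,-1)=132 f(11,1)=297 f(11,3)=275 f(11,5)=154 f(11,7)=54 f(11,9)=11 f(11,11)=1
t=12: f(12,0)=429 f(12,2)=572 f(12,4)=429 f(12,6)=208 f(12,8)=65 f(12,10)=12 f(12,12)=1
t=13: f(13,-1)=429 f(13,1)=1001 f(13,3)=1001 f(13,5)=637 f(13,7)=273 f(13,9)=77 f(13,11)=13 f(13,13)=1
t=14: f(14,0)=1430 f(14,2)=2002 f(14,4)=1638 f(14,6)=910 f(14,8)=350 f(14,10)=90 f(14,12)=14 f(14,14)=1
t=15: f(15,-1)=1430 f(15,1)=3432 f(15,3)=3640 f(15,5)=2548 f(15,7)=1260 f(15,9)=440 f(15,11)=104 f(15,13)=15 f(15,15)=1
t=16: f(16,0)=4862 f(16,2)=7072 f(16,4)=6188 f(16,6)=3808 f(16,8)=1700 f(16,10)=544 f(16,12)=119 f(16,14)=16 f(16,16)=1
t=17: f(17,-1)=4862 f(17,1)=11934 f(17,3)=13260 f(17,5)=9996 f(17,7)=5508 f(17,9)=2244 f(17,11)=663 f(17,13)=135 f(17,15)=17 f(17,17)=1
t=18: f(18,0)=16796 f(18,2)=25194 f(18,4)=23256 f(18,6)=15504 f(18,8)=7752 f(18,10)=2907 f(18,12)=798 f(18,14)=152 f(18,16)=18 f(18,18)=1
t=19: f(19,-1)=16796 f(19,1)=41990 f(19,3)=48450 f(19,5)=38760 f(19,7)=23256 f(19,9)=10659 f(19,11)=3705 f(19,13)=950 f(19,15)=170 f(19,17)=19 f(19,19)=1
t=20: f(20,0)=58786 f(20,2)=90440 f(20,4)=87210 f(20,6)=62016 f(20,8)=33915 f(20,10)=14364 f(20,12)=4655 f(20,14)=1120 f(20,16)=189 f(20,18)=20 f(20,20)=1
t=21: f(21,-1)=58786 f(21,1)=149226 f(21,3)=177650 f(21,5)=149226 f(21,7)=95931 f(21,9)=48279 f(21,11)=19019 f(21,13)=5775 f(21,15)=1309 f(21,17)=209 f(21,19)=21 f(21,21)=1
t=22: f(22,0)=208012 f(22,2)=326876 f(22,4)=326876 f(22,6)=245157 f(22,8)=144210 f(22,10)=67298 f(22,12)=24794 f(22,14)=7084 f(22,16)=1518 f(22,18)=230 f(22,20)=22 f(22,22)=1
t=23: f(23,-1)=208012 f(23,1)=534888 f(23,3)=653752 f(23,5)=572033 f(23,7)=389367 f(23,9)=211508 f(23,11)=92092 f(23,13)=31878 f(23,15)=8602 f(23,17)=1748 f(23,19)=252 f(23,21)=23 f(23,23)=1
t=24: f(24,0)=742900 f(24,2)=1188640 f(24,4)=1225785 f(24,6)=961400 f(24,8)=600875 f(24,10)=303600 f(24,12)=123970 f(24,14)=40480 f(24,16)=10350 f(24,18)=2000 f(24,20)=275 f(24,22)=24 f(24,24)=1
t=25: f(25,-1)=742900 f(25,1)=1931540 f(25,3)=2414425 f(25,5)=2187185 f(25,7)=1562275 f(25,9)=904475 f(25,11)=427570 f(25,13)=164450 f(25,15)=50830 f(25,17)=12350 f(25,19)=2275 f(25,21)=299 f(25,23)=25 f(25,25)=1
t=26: f(26,0)=2674440 f(26,2)=4345965 f(26,4)=4601610 f(26,6)=3749460 f(26,8)=2466750 f(26,10)=1332045 f(26,12)=592020 f(26,14)=215280 f(26,16)=63180 f(26,18)=14625 f(26,20)=2574 f(26,22)=324 f(26,24)=26 f(26,26)=1
t=27: f(27,-1)=2674440 f(27,1)=7020405 f(27,3)=8947575 f(27,5)=8351070 f(27,7)=6216210 f(27,9)=3798795 f(27,11)=1924065 f(27,13)=807300 f(27,15)=278460 f(27,17)=77805 f(27,19)=17199 f(27,21)=2898 f(27,23)=350 f(27,25)=27 f(27,27)=1
t=28: f(28,0)=9694845 f(28,2)=15967980 f(28,4)=17298645 f(28,6)=14567280 f(28,8)=10015005 f(28,10)=5722860 f(28,12)=2731365 f(28,14)=1085760 f(28,16)=356265 f(28,18)=95004 f(28,20)=20097 f(28,22)=3248 f(28,24)=377 f(28,26)=28 f(28,28)=1
Σ_s f(28,s) = 77558760
P = 77558760/268435456 = 9694845/33554432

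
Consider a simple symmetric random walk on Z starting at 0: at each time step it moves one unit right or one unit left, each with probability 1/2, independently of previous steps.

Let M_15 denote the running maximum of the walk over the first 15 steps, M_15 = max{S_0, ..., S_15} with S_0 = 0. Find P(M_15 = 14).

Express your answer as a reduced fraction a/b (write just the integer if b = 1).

Answer: 1/32768

Derivation:
Let M_15 = max(S_0,...,S_15). Use the reflection principle: for j ≥ 1, #{paths with M_15 ≥ j} = #{S_15 ≥ j} + #{S_15 ≥ j+1}.
By reflection, #{M_15 ≥ 14} = #{S_15 ≥ 14} + #{S_15 ≥ 15} = 1 + 1 = 2.
#{M_15 ≥ 15} = #{S_15 ≥ 15} + #{S_15 ≥ 16} = 1 + 0 = 1.
#{M_15 = 14} = 2 - 1 = 1.
P(M_15 = 14) = 1/32768 = 1/32768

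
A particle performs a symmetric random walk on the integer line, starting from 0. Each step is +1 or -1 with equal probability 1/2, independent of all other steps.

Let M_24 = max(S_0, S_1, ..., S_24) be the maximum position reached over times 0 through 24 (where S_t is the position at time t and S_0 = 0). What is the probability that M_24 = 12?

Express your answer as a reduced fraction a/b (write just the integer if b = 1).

Let M_24 = max(S_0,...,S_24). Use the reflection principle: for j ≥ 1, #{paths with M_24 ≥ j} = #{S_24 ≥ j} + #{S_24 ≥ j+1}.
By reflection, #{M_24 ≥ 12} = #{S_24 ≥ 12} + #{S_24 ≥ 13} = 190051 + 55455 = 245506.
#{M_24 ≥ 13} = #{S_24 ≥ 13} + #{S_24 ≥ 14} = 55455 + 55455 = 110910.
#{M_24 = 12} = 245506 - 110910 = 134596.
P(M_24 = 12) = 134596/16777216 = 33649/4194304

Answer: 33649/4194304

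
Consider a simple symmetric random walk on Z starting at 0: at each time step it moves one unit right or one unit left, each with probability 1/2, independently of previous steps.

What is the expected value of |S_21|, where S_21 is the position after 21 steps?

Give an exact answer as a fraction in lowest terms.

Answer: 969969/262144

Derivation:
S_21 takes values m ≡ 1 (mod 2) with |m| ≤ 21; P(S_21=m) = C(21,(21+m)/2)/2^21.
Total paths: 2^21 = 2097152
Distribution: P(S=-21)=1/2097152, P(S=-19)=21/2097152, P(S=-17)=210/2097152, P(S=-15)=1330/2097152, P(S=-13)=5985/2097152, P(S=-11)=20349/2097152, P(S=-9)=54264/2097152, P(S=-7)=116280/2097152, P(S=-5)=203490/2097152, P(S=-3)=293930/2097152, P(S=-1)=352716/2097152, P(S=1)=352716/2097152, P(S=3)=293930/2097152, P(S=5)=203490/2097152, P(S=7)=116280/2097152, P(S=9)=54264/2097152, P(S=11)=20349/2097152, P(S=13)=5985/2097152, P(S=15)=1330/2097152, P(S=17)=210/2097152, P(S=19)=21/2097152, P(S=21)=1/2097152
E[|S_21|] = Σ_m |m|·P(S_21=m) = 7759752/2097152 = 969969/262144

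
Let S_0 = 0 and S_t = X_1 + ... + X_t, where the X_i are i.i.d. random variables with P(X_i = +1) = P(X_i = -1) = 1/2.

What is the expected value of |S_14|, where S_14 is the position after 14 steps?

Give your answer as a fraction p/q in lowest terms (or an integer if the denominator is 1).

Answer: 3003/1024

Derivation:
S_14 takes values m ≡ 0 (mod 2) with |m| ≤ 14; P(S_14=m) = C(14,(14+m)/2)/2^14.
Total paths: 2^14 = 16384
Distribution: P(S=-14)=1/16384, P(S=-12)=14/16384, P(S=-10)=91/16384, P(S=-8)=364/16384, P(S=-6)=1001/16384, P(S=-4)=2002/16384, P(S=-2)=3003/16384, P(S=0)=3432/16384, P(S=2)=3003/16384, P(S=4)=2002/16384, P(S=6)=1001/16384, P(S=8)=364/16384, P(S=10)=91/16384, P(S=12)=14/16384, P(S=14)=1/16384
E[|S_14|] = Σ_m |m|·P(S_14=m) = 48048/16384 = 3003/1024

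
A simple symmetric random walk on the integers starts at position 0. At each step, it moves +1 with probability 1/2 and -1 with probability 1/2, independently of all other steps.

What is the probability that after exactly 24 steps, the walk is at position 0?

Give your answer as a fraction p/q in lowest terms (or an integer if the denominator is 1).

To return to 0 after 24 steps: need exactly 12 steps of +1 and 12 of -1.
Favorable paths: C(24,12) = 2704156
Total paths: 2^24 = 16777216
P = 2704156/16777216 = 676039/4194304

Answer: 676039/4194304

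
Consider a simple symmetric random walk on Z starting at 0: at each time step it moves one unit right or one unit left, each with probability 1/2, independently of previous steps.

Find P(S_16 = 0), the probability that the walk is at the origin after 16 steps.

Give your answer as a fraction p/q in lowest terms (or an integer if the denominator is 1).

Answer: 6435/32768

Derivation:
To return to 0 after 16 steps: need exactly 8 steps of +1 and 8 of -1.
Favorable paths: C(16,8) = 12870
Total paths: 2^16 = 65536
P = 12870/65536 = 6435/32768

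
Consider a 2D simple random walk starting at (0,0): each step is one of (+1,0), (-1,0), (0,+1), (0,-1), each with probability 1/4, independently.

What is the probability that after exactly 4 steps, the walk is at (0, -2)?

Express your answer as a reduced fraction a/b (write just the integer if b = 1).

Let h be the number of horizontal steps (so 4-h are vertical). To end at (0,-2) need (h+0)/2 right-steps and ((4-h)-2)/2 up-steps.
Sum over h with 0 ≤ h ≤ 2, h ≡ 0 (mod 2), 4-h ≡ 0 (mod 2):
h=0: C(4,0)·C(0,0)·C(4,1) = 1·1·4 = 4
h=2: C(4,2)·C(2,1)·C(2,0) = 6·2·1 = 12
Total favorable: 16
Total paths: 4^4 = 256
P = 16/256 = 1/16

Answer: 1/16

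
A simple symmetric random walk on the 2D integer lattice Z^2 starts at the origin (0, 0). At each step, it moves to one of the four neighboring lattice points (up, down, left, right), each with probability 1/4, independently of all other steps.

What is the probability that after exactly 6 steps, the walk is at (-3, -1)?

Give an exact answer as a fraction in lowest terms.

Let h be the number of horizontal steps (so 6-h are vertical). To end at (-3,-1) need (h-3)/2 right-steps and ((6-h)-1)/2 up-steps.
Sum over h with 3 ≤ h ≤ 5, h ≡ 1 (mod 2), 6-h ≡ 1 (mod 2):
h=3: C(6,3)·C(3,0)·C(3,1) = 20·1·3 = 60
h=5: C(6,5)·C(5,1)·C(1,0) = 6·5·1 = 30
Total favorable: 90
Total paths: 4^6 = 4096
P = 90/4096 = 45/2048

Answer: 45/2048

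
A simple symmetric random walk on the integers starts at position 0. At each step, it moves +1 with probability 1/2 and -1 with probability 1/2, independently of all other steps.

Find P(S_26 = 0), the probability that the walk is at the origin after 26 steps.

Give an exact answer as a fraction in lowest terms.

Answer: 1300075/8388608

Derivation:
To return to 0 after 26 steps: need exactly 13 steps of +1 and 13 of -1.
Favorable paths: C(26,13) = 10400600
Total paths: 2^26 = 67108864
P = 10400600/67108864 = 1300075/8388608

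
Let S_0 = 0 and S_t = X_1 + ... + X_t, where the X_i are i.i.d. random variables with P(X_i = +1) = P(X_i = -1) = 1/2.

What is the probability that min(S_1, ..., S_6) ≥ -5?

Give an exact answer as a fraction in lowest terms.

Answer: 63/64

Derivation:
Let f(t,s) = #length-t paths at position s with S_1..S_t all ≥ -5.
f(t,s) = f(t-1,s-1) + f(t-1,s+1) for s ≥ -5; f(t,s) = 0 for s < -5.
t=0: f(0,0)=1
t=1: f(1,-1)=1 f(1,1)=1
t=2: f(2,-2)=1 f(2,0)=2 f(2,2)=1
t=3: f(3,-3)=1 f(3,-1)=3 f(3,1)=3 f(3,3)=1
t=4: f(4,-4)=1 f(4,-2)=4 f(4,0)=6 f(4,2)=4 f(4,4)=1
t=5: f(5,-5)=1 f(5,-3)=5 f(5,-1)=10 f(5,1)=10 f(5,3)=5 f(5,5)=1
t=6: f(6,-4)=6 f(6,-2)=15 f(6,0)=20 f(6,2)=15 f(6,4)=6 f(6,6)=1
Σ_s f(6,s) = 63
P = 63/64 = 63/64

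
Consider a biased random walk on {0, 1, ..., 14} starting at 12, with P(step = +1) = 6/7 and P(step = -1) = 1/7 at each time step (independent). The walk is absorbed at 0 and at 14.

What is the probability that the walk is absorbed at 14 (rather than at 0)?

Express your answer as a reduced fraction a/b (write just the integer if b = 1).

Answer: 2238976116/2238976117

Derivation:
Biased walk: p = 6/7, q = 1/7, r = q/p = 1/6
Gambler's ruin: P(hit 14 before 0 | start at 12) = (1 - r^a)/(1 - r^N)
r^12 = 1/2176782336; r^14 = 1/78364164096
P = (1 - 1/2176782336) / (1 - 1/78364164096) = 2176782335/2176782336 / 78364164095/78364164096 = 2238976116/2238976117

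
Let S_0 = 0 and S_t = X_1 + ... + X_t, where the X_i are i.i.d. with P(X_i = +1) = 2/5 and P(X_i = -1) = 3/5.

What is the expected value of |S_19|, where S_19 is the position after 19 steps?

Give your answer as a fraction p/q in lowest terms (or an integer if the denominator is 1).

Answer: 3607583349587/762939453125

Derivation:
S_19 takes values m ≡ 1 (mod 2) with |m| ≤ 19; P(S_19=m) = C(19,(19+m)/2) · (2/5)^((19+m)/2) · (3/5)^((19-m)/2).
Distribution: P(S=-19)=1162261467/19073486328125, P(S=-17)=14721978582/19073486328125, P(S=-15)=88331871492/19073486328125, P(S=-13)=333698181192/19073486328125, P(S=-11)=889861816512/19073486328125, P(S=-9)=1779723633024/19073486328125, P(S=-7)=2768458984704/19073486328125, P(S=-5)=3427615885824/19073486328125, P(S=-3)=3427615885824/19073486328125, P(S=-1)=2792872203264/19073486328125, P(S=1)=1861914802176/19073486328125, P(S=3)=1015589892096/19073486328125, P(S=5)=451373285376/19073486328125, P(S=7)=162031435776/19073486328125, P(S=9)=46294695936/19073486328125, P(S=11)=10287710208/19073486328125, P(S=13)=1714618368/19073486328125, P(S=15)=201719808/19073486328125, P(S=17)=14942208/19073486328125, P(S=19)=524288/19073486328125
E[|S_19|] = Σ_m |m|·P(S_19=m) = 3607583349587/762939453125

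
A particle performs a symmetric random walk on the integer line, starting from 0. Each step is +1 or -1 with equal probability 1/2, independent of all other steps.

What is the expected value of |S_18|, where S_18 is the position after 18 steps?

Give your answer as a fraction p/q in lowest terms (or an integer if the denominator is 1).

Answer: 109395/32768

Derivation:
S_18 takes values m ≡ 0 (mod 2) with |m| ≤ 18; P(S_18=m) = C(18,(18+m)/2)/2^18.
Total paths: 2^18 = 262144
Distribution: P(S=-18)=1/262144, P(S=-16)=18/262144, P(S=-14)=153/262144, P(S=-12)=816/262144, P(S=-10)=3060/262144, P(S=-8)=8568/262144, P(S=-6)=18564/262144, P(S=-4)=31824/262144, P(S=-2)=43758/262144, P(S=0)=48620/262144, P(S=2)=43758/262144, P(S=4)=31824/262144, P(S=6)=18564/262144, P(S=8)=8568/262144, P(S=10)=3060/262144, P(S=12)=816/262144, P(S=14)=153/262144, P(S=16)=18/262144, P(S=18)=1/262144
E[|S_18|] = Σ_m |m|·P(S_18=m) = 875160/262144 = 109395/32768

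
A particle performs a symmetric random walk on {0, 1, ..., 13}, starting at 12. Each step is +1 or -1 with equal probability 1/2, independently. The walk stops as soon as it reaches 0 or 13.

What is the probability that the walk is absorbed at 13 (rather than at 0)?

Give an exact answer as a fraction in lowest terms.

Answer: 12/13

Derivation:
Symmetric walk (p = 1/2): the harmonic-function argument gives P(hit 13 before 0 | start at 12) = a/N.
P = 12/13 = 12/13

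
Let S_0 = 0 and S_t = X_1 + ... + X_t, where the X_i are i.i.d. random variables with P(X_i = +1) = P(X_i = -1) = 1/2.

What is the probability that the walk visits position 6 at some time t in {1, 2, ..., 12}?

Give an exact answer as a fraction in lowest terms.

Count via complement. Let g(t,s) = #length-t paths at position s with S_1..S_t all ≠ 6.
g(t,s) = g(t-1,s-1) + g(t-1,s+1) for s ≠ 6; g(t,6) = 0.
t=0: g(0,0)=1
t=1: g(1,-1)=1 g(1,1)=1
t=2: g(2,-2)=1 g(2,0)=2 g(2,2)=1
t=3: g(3,-3)=1 g(3,-1)=3 g(3,1)=3 g(3,3)=1
t=4: g(4,-4)=1 g(4,-2)=4 g(4,0)=6 g(4,2)=4 g(4,4)=1
t=5: g(5,-5)=1 g(5,-3)=5 g(5,-1)=10 g(5,1)=10 g(5,3)=5 g(5,5)=1
t=6: g(6,-6)=1 g(6,-4)=6 g(6,-2)=15 g(6,0)=20 g(6,2)=15 g(6,4)=6
t=7: g(7,-7)=1 g(7,-5)=7 g(7,-3)=21 g(7,-1)=35 g(7,1)=35 g(7,3)=21 g(7,5)=6
t=8: g(8,-8)=1 g(8,-6)=8 g(8,-4)=28 g(8,-2)=56 g(8,0)=70 g(8,2)=56 g(8,4)=27
t=9: g(9,-9)=1 g(9,-7)=9 g(9,-5)=36 g(9,-3)=84 g(9,-1)=126 g(9,1)=126 g(9,3)=83 g(9,5)=27
t=10: g(10,-10)=1 g(10,-8)=10 g(10,-6)=45 g(10,-4)=120 g(10,-2)=210 g(10,0)=252 g(10,2)=209 g(10,4)=110
t=11: g(11,-11)=1 g(11,-9)=11 g(11,-7)=55 g(11,-5)=165 g(11,-3)=330 g(11,-1)=462 g(11,1)=461 g(11,3)=319 g(11,5)=110
t=12: g(12,-12)=1 g(12,-10)=12 g(12,-8)=66 g(12,-6)=220 g(12,-4)=495 g(12,-2)=792 g(12,0)=923 g(12,2)=780 g(12,4)=429
Paths never hitting 6: Σ_s g(12,s) = 3718
Paths hitting 6: 2^12 - 3718 = 378
P = 378/4096 = 189/2048

Answer: 189/2048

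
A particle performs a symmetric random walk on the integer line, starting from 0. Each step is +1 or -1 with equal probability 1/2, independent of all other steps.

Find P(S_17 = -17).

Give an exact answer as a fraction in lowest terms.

To reach position -17 after 17 steps: need 0 steps of +1 and 17 of -1.
Favorable paths: C(17,0) = 1
Total paths: 2^17 = 131072
P = 1/131072 = 1/131072

Answer: 1/131072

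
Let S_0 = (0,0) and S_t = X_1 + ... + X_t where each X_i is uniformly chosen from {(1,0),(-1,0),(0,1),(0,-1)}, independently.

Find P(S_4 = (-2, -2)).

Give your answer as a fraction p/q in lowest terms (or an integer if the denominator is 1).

Let h be the number of horizontal steps (so 4-h are vertical). To end at (-2,-2) need (h-2)/2 right-steps and ((4-h)-2)/2 up-steps.
Sum over h with 2 ≤ h ≤ 2, h ≡ 0 (mod 2), 4-h ≡ 0 (mod 2):
h=2: C(4,2)·C(2,0)·C(2,0) = 6·1·1 = 6
Total favorable: 6
Total paths: 4^4 = 256
P = 6/256 = 3/128

Answer: 3/128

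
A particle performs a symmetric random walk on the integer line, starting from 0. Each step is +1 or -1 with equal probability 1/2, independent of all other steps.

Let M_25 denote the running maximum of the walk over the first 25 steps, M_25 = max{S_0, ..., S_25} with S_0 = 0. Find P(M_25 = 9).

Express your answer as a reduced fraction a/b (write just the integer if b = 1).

Answer: 1081575/33554432

Derivation:
Let M_25 = max(S_0,...,S_25). Use the reflection principle: for j ≥ 1, #{paths with M_25 ≥ j} = #{S_25 ≥ j} + #{S_25 ≥ j+1}.
By reflection, #{M_25 ≥ 9} = #{S_25 ≥ 9} + #{S_25 ≥ 10} = 1807781 + 726206 = 2533987.
#{M_25 ≥ 10} = #{S_25 ≥ 10} + #{S_25 ≥ 11} = 726206 + 726206 = 1452412.
#{M_25 = 9} = 2533987 - 1452412 = 1081575.
P(M_25 = 9) = 1081575/33554432 = 1081575/33554432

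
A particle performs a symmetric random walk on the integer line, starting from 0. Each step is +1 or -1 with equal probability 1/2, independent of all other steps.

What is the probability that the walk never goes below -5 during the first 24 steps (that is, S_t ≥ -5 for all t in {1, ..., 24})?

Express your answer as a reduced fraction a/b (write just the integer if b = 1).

Let f(t,s) = #length-t paths at position s with S_1..S_t all ≥ -5.
f(t,s) = f(t-1,s-1) + f(t-1,s+1) for s ≥ -5; f(t,s) = 0 for s < -5.
t=0: f(0,0)=1
t=1: f(1,-1)=1 f(1,1)=1
t=2: f(2,-2)=1 f(2,0)=2 f(2,2)=1
t=3: f(3,-3)=1 f(3,-1)=3 f(3,1)=3 f(3,3)=1
t=4: f(4,-4)=1 f(4,-2)=4 f(4,0)=6 f(4,2)=4 f(4,4)=1
t=5: f(5,-5)=1 f(5,-3)=5 f(5,-1)=10 f(5,1)=10 f(5,3)=5 f(5,5)=1
t=6: f(6,-4)=6 f(6,-2)=15 f(6,0)=20 f(6,2)=15 f(6,4)=6 f(6,6)=1
t=7: f(7,-5)=6 f(7,-3)=21 f(7,-1)=35 f(7,1)=35 f(7,3)=21 f(7,5)=7 f(7,7)=1
t=8: f(8,-4)=27 f(8,-2)=56 f(8,0)=70 f(8,2)=56 f(8,4)=28 f(8,6)=8 f(8,8)=1
t=9: f(9,-5)=27 f(9,-3)=83 f(9,-1)=126 f(9,1)=126 f(9,3)=84 f(9,5)=36 f(9,7)=9 f(9,9)=1
t=10: f(10,-4)=110 f(10,-2)=209 f(10,0)=252 f(10,2)=210 f(10,4)=120 f(10,6)=45 f(10,8)=10 f(10,10)=1
t=11: f(11,-5)=110 f(11,-3)=319 f(11,-1)=461 f(11,1)=462 f(11,3)=330 f(11,5)=165 f(11,7)=55 f(11,9)=11 f(11,11)=1
t=12: f(12,-4)=429 f(12,-2)=780 f(12,0)=923 f(12,2)=792 f(12,4)=495 f(12,6)=220 f(12,8)=66 f(12,10)=12 f(12,12)=1
t=13: f(13,-5)=429 f(13,-3)=1209 f(13,-1)=1703 f(13,1)=1715 f(13,3)=1287 f(13,5)=715 f(13,7)=286 f(13,9)=78 f(13,11)=13 f(13,13)=1
t=14: f(14,-4)=1638 f(14,-2)=2912 f(14,0)=3418 f(14,2)=3002 f(14,4)=2002 f(14,6)=1001 f(14,8)=364 f(14,10)=91 f(14,12)=14 f(14,14)=1
t=15: f(15,-5)=1638 f(15,-3)=4550 f(15,-1)=6330 f(15,1)=6420 f(15,3)=5004 f(15,5)=3003 f(15,7)=1365 f(15,9)=455 f(15,11)=105 f(15,13)=15 f(15,15)=1
t=16: f(16,-4)=6188 f(16,-2)=10880 f(16,0)=12750 f(16,2)=11424 f(16,4)=8007 f(16,6)=4368 f(16,8)=1820 f(16,10)=560 f(16,12)=120 f(16,14)=16 f(16,16)=1
t=17: f(17,-5)=6188 f(17,-3)=17068 f(17,-1)=23630 f(17,1)=24174 f(17,3)=19431 f(17,5)=12375 f(17,7)=6188 f(17,9)=2380 f(17,11)=680 f(17,13)=136 f(17,15)=17 f(17,17)=1
t=18: f(18,-4)=23256 f(18,-2)=40698 f(18,0)=47804 f(18,2)=43605 f(18,4)=31806 f(18,6)=18563 f(18,8)=8568 f(18,10)=3060 f(18,12)=816 f(18,14)=153 f(18,16)=18 f(18,18)=1
t=19: f(19,-5)=23256 f(19,-3)=63954 f(19,-1)=88502 f(19,1)=91409 f(19,3)=75411 f(19,5)=50369 f(19,7)=27131 f(19,9)=11628 f(19,11)=3876 f(19,13)=969 f(19,15)=171 f(19,17)=19 f(19,19)=1
t=20: f(20,-4)=87210 f(20,-2)=152456 f(20,0)=179911 f(20,2)=166820 f(20,4)=125780 f(20,6)=77500 f(20,8)=38759 f(20,10)=15504 f(20,12)=4845 f(20,14)=1140 f(20,16)=190 f(20,18)=20 f(20,20)=1
t=21: f(21,-5)=87210 f(21,-3)=239666 f(21,-1)=332367 f(21,1)=346731 f(21,3)=292600 f(21,5)=203280 f(21,7)=116259 f(21,9)=54263 f(21,11)=20349 f(21,13)=5985 f(21,15)=1330 f(21,17)=210 f(21,19)=21 f(21,21)=1
t=22: f(22,-4)=326876 f(22,-2)=572033 f(22,0)=679098 f(22,2)=639331 f(22,4)=495880 f(22,6)=319539 f(22,8)=170522 f(22,10)=74612 f(22,12)=26334 f(22,14)=7315 f(22,16)=1540 f(22,18)=231 f(22,20)=22 f(22,22)=1
t=23: f(23,-5)=326876 f(23,-3)=898909 f(23,-1)=1251131 f(23,1)=1318429 f(23,3)=1135211 f(23,5)=815419 f(23,7)=490061 f(23,9)=245134 f(23,11)=100946 f(23,13)=33649 f(23,15)=8855 f(23,17)=1771 f(23,19)=253 f(23,21)=23 f(23,23)=1
t=24: f(24,-4)=1225785 f(24,-2)=2150040 f(24,0)=2569560 f(24,2)=2453640 f(24,4)=1950630 f(24,6)=1305480 f(24,8)=735195 f(24,10)=346080 f(24,12)=134595 f(24,14)=42504 f(24,16)=10626 f(24,18)=2024 f(24,20)=276 f(24,22)=24 f(24,24)=1
Σ_s f(24,s) = 12926460
P = 12926460/16777216 = 3231615/4194304

Answer: 3231615/4194304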